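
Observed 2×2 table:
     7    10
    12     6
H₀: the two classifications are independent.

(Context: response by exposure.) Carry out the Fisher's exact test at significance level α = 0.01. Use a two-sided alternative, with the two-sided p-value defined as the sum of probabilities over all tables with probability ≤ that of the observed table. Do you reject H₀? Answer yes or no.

reject H₀: no

Margins: r₁=17, r₂=18, c₁=19, c₂=16, n=35
p_obs = C(17,7)·C(18,12)/C(35,19); sum pmf over tables with pmf ≤ p_obs
p-value (two-sided) = 0.18114
At α=0.01: p ≥ α → fail to reject H₀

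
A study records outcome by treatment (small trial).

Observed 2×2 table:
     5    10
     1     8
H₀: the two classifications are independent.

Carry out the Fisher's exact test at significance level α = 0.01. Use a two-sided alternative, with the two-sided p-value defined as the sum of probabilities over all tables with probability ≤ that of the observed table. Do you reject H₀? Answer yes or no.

Margins: r₁=15, r₂=9, c₁=6, c₂=18, n=24
p_obs = C(15,5)·C(9,1)/C(24,6); sum pmf over tables with pmf ≤ p_obs
p-value (two-sided) = 0.35095
At α=0.01: p ≥ α → fail to reject H₀

reject H₀: no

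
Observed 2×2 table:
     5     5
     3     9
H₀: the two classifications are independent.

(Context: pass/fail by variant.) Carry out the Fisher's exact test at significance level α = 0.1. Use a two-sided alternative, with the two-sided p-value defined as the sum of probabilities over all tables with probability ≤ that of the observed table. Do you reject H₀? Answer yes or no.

Margins: r₁=10, r₂=12, c₁=8, c₂=14, n=22
p_obs = C(10,5)·C(12,3)/C(22,8); sum pmf over tables with pmf ≤ p_obs
p-value (two-sided) = 0.37771
At α=0.1: p ≥ α → fail to reject H₀

reject H₀: no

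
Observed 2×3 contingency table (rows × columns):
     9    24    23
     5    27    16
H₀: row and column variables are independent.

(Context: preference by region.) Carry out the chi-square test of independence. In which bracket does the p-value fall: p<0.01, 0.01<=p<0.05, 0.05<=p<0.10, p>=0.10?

Row totals [56, 48], col totals [14, 51, 39], n=104
χ² = (9−7.54)²/7.54 + (24−27.46)²/27.46 + (23−21.00)²/21.00 + (5−6.46)²/6.46 + (27−23.54)²/23.54 + (16−18.00)²/18.00 = 1.9720
df = 2
p-value (upper-tail) = 0.37306
→ bracket: p>=0.10

p-value bracket: p>=0.10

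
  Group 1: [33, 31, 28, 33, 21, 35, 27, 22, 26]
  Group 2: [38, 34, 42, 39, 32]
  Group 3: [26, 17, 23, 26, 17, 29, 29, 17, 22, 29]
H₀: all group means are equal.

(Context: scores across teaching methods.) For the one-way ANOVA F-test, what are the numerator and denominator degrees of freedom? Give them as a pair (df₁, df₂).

degrees of freedom = [2, 21]

k = 3 groups, N = 24 total
df = (k−1, N−k) = (3−1, 24−3) = (2, 21)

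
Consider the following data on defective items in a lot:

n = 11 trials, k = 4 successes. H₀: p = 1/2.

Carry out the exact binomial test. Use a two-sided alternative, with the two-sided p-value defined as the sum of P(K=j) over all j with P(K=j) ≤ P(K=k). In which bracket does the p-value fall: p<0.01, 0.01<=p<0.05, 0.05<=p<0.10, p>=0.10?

p-value bracket: p>=0.10

Exact binomial: n=11, k=4, p₀=1/2=0.5000
P(X=j) = C(n,j)·p₀^j·(1−p₀)^(n−j); p = Σ P(X=j) over j with P(X=j) ≤ P(X=4)
p-value (two-sided) = 0.54883
→ bracket: p>=0.10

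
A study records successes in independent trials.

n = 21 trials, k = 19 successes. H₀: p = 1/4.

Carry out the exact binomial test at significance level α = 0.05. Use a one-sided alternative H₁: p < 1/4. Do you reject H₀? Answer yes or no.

reject H₀: no

Exact binomial: n=21, k=19, p₀=1/4=0.2500
P(X≤19) from Σ C(n,i)·p₀^i·(1−p₀)^(n−i)
p-value (one-sided, H₁ less) = 1.00000
At α=0.05: p ≥ α → fail to reject H₀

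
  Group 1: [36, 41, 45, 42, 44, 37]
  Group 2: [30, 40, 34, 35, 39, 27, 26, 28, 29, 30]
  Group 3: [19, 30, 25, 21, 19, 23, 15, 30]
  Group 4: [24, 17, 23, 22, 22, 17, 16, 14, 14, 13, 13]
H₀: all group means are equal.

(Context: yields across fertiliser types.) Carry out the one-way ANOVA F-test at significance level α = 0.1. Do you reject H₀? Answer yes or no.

Group means [40.83, 31.80, 22.75, 17.73], grand mean 26.857
SSB = Σnᵢ(x̄ᵢ−x̄)² = 2468.171; SSW = ΣΣ(x−x̄ᵢ)² = 668.115
MSB = 2468.171/3 = 822.7235; MSW = 668.115/31 = 21.5521
F = MSB/MSW = 38.1737
df = (3, 31)
p-value (upper-tail) = 0.00000
At α=0.1: p < α → reject H₀

reject H₀: yes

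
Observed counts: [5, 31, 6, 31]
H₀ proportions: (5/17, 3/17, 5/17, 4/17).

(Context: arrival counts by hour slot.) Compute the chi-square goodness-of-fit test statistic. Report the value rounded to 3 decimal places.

test statistic = 60.388

n = 73; E_i = n·p_i = [21.47, 12.88, 21.47, 17.18]
χ² = (5−21.47)²/21.47 + (31−12.88)²/12.88 + (6−21.47)²/21.47 + (31−17.18)²/17.18 = 60.3879
df = 3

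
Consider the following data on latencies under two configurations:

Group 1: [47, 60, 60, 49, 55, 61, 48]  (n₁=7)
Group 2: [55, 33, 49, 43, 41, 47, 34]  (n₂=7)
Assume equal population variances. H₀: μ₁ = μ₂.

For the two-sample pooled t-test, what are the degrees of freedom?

df = n₁ + n₂ − 2 = 7 + 7 − 2 = 12

degrees of freedom = 12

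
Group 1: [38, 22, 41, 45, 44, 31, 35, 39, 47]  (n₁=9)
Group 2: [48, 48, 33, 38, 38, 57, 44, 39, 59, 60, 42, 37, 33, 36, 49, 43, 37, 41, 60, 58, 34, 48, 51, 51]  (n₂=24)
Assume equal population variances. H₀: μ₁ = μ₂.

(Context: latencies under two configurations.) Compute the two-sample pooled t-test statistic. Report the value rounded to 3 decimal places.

x̄₁=38.000, s₁=7.826, n₁=9
x̄₂=45.167, s₂=8.981, n₂=24
s_p² = [8·7.826² + 23·8.981²]/31 = 75.6559
SE = √(s_p²·(1/9+1/24)) = 3.3998
t = (38.000−45.167)/3.3998 = -2.1080
df = 31

test statistic = -2.108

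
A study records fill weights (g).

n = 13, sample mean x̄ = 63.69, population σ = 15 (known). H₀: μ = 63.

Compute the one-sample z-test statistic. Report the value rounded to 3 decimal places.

test statistic = 0.166

SE = σ/√n = 15/√13 = 4.1603
z = (x̄−μ₀)/SE = (63.69−63)/4.1603 = 0.1659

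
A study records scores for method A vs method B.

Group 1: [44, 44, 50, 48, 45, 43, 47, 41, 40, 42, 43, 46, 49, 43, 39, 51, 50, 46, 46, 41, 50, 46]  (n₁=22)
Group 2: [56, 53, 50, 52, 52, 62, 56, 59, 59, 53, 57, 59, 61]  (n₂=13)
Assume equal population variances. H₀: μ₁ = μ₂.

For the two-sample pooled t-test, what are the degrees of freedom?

degrees of freedom = 33

df = n₁ + n₂ − 2 = 22 + 13 − 2 = 33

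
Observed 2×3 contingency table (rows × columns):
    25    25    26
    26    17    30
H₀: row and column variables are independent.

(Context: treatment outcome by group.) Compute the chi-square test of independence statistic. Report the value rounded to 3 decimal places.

test statistic = 1.769

Row totals [76, 73], col totals [51, 42, 56], n=149
χ² = (25−26.01)²/26.01 + (25−21.42)²/21.42 + (26−28.56)²/28.56 + (26−24.99)²/24.99 + (17−20.58)²/20.58 + (30−27.44)²/27.44 = 1.7694
df = 2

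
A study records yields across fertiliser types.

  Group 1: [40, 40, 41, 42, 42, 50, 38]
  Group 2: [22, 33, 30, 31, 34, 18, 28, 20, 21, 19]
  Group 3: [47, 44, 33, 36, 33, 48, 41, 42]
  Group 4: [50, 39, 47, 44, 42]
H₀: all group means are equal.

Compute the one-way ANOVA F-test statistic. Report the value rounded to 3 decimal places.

Group means [41.86, 25.60, 40.50, 44.40], grand mean 36.500
SSB = Σnᵢ(x̄ᵢ−x̄)² = 1829.043; SSW = ΣΣ(x−x̄ᵢ)² = 754.457
MSB = 1829.043/3 = 609.6810; MSW = 754.457/26 = 29.0176
F = MSB/MSW = 21.0107
df = (3, 26)

test statistic = 21.011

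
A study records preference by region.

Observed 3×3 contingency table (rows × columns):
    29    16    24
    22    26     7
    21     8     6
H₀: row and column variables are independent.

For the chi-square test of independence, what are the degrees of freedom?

df = (r−1)(c−1) = (3−1)·(3−1) = 4

degrees of freedom = 4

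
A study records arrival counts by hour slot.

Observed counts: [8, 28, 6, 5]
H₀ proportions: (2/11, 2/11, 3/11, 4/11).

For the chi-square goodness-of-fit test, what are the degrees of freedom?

df = k − 1 = 4 − 1 = 3

degrees of freedom = 3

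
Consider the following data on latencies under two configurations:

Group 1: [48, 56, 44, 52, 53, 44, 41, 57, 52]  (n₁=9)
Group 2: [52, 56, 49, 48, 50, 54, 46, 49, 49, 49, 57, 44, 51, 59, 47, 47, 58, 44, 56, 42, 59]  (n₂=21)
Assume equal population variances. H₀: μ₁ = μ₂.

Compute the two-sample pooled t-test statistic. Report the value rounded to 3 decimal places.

x̄₁=49.667, s₁=5.679, n₁=9
x̄₂=50.762, s₂=5.166, n₂=21
s_p² = [8·5.679² + 20·5.166²]/28 = 28.2789
SE = √(s_p²·(1/9+1/21)) = 2.1187
t = (49.667−50.762)/2.1187 = -0.5169
df = 28

test statistic = -0.517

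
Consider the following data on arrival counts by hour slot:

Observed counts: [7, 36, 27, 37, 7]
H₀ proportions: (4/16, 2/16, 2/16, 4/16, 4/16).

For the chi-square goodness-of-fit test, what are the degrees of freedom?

df = k − 1 = 5 − 1 = 4

degrees of freedom = 4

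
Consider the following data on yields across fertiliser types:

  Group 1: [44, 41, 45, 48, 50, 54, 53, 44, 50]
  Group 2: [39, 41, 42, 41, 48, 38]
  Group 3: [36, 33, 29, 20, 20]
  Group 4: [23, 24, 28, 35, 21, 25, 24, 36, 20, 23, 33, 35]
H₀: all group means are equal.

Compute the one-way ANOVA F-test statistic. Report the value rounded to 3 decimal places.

Group means [47.67, 41.50, 27.60, 27.25], grand mean 35.719
SSB = Σnᵢ(x̄ᵢ−x̄)² = 2675.519; SSW = ΣΣ(x−x̄ᵢ)² = 820.950
MSB = 2675.519/3 = 891.8396; MSW = 820.950/28 = 29.3196
F = MSB/MSW = 30.4178
df = (3, 28)

test statistic = 30.418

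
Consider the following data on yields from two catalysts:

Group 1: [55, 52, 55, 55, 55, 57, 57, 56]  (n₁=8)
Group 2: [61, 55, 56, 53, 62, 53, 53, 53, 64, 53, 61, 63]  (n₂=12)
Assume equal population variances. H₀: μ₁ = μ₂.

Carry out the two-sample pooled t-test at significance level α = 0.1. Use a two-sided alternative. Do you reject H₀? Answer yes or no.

reject H₀: no

x̄₁=55.250, s₁=1.581, n₁=8
x̄₂=57.250, s₂=4.535, n₂=12
s_p² = [7·1.581² + 11·4.535²]/18 = 13.5417
SE = √(s_p²·(1/8+1/12)) = 1.6796
t = (55.250−57.250)/1.6796 = -1.1907
df = 18
p-value (two-sided) = 0.24922
At α=0.1: p ≥ α → fail to reject H₀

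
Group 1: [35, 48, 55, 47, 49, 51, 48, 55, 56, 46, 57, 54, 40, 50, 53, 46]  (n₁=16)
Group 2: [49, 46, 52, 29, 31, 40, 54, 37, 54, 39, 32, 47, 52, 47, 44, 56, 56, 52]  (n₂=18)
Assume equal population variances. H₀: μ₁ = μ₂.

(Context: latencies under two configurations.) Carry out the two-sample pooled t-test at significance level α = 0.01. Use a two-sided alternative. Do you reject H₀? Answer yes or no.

reject H₀: no

x̄₁=49.375, s₁=5.943, n₁=16
x̄₂=45.389, s₂=8.813, n₂=18
s_p² = [15·5.943² + 17·8.813²]/32 = 57.8134
SE = √(s_p²·(1/16+1/18)) = 2.6125
t = (49.375−45.389)/2.6125 = 1.5258
df = 32
p-value (two-sided) = 0.13689
At α=0.01: p ≥ α → fail to reject H₀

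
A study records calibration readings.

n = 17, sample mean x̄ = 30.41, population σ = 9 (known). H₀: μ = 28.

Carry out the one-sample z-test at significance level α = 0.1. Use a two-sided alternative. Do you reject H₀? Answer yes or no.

reject H₀: no

SE = σ/√n = 9/√17 = 2.1828
z = (x̄−μ₀)/SE = (30.41−28)/2.1828 = 1.1041
p-value (two-sided) = 0.26956
At α=0.1: p ≥ α → fail to reject H₀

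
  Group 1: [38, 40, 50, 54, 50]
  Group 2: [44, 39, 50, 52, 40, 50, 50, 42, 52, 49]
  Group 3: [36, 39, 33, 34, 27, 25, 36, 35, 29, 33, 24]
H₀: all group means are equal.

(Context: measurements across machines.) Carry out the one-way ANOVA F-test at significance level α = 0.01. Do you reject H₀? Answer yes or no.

reject H₀: yes

Group means [46.40, 46.80, 31.91], grand mean 40.423
SSB = Σnᵢ(x̄ᵢ−x̄)² = 1382.637; SSW = ΣΣ(x−x̄ᵢ)² = 665.709
MSB = 1382.637/2 = 691.3185; MSW = 665.709/23 = 28.9439
F = MSB/MSW = 23.8848
df = (2, 23)
p-value (upper-tail) = 0.00000
At α=0.01: p < α → reject H₀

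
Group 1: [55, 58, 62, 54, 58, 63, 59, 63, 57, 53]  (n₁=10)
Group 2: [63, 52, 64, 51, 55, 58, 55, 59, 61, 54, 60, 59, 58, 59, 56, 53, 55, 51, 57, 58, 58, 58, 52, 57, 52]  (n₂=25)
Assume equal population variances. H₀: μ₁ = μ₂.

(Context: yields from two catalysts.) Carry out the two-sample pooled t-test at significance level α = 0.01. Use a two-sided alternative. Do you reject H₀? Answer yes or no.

x̄₁=58.200, s₁=3.615, n₁=10
x̄₂=56.600, s₂=3.582, n₂=25
s_p² = [9·3.615² + 24·3.582²]/33 = 12.8970
SE = √(s_p²·(1/10+1/25)) = 1.3437
t = (58.200−56.600)/1.3437 = 1.1907
df = 33
p-value (two-sided) = 0.24226
At α=0.01: p ≥ α → fail to reject H₀

reject H₀: no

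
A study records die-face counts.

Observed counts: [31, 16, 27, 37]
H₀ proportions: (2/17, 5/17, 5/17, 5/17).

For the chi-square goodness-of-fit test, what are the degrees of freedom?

df = k − 1 = 4 − 1 = 3

degrees of freedom = 3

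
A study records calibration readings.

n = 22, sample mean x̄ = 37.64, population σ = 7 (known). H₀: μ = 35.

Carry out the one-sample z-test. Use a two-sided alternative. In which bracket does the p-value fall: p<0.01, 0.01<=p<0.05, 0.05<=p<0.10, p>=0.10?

p-value bracket: 0.05<=p<0.10

SE = σ/√n = 7/√22 = 1.4924
z = (x̄−μ₀)/SE = (37.64−35)/1.4924 = 1.7690
p-value (two-sided) = 0.07690
→ bracket: 0.05<=p<0.10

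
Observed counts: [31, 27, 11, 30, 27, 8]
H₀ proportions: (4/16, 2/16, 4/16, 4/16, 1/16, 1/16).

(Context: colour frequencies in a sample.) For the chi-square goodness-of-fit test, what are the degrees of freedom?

df = k − 1 = 6 − 1 = 5

degrees of freedom = 5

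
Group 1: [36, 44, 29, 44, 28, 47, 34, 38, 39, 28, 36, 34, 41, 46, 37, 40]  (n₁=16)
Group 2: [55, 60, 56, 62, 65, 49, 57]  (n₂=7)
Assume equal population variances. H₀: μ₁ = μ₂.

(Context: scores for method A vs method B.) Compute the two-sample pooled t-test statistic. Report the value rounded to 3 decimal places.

test statistic = -7.630

x̄₁=37.562, s₁=6.055, n₁=16
x̄₂=57.714, s₂=5.219, n₂=7
s_p² = [15·6.055² + 6·5.219²]/21 = 33.9698
SE = √(s_p²·(1/16+1/7)) = 2.6412
t = (37.562−57.714)/2.6412 = -7.6298
df = 21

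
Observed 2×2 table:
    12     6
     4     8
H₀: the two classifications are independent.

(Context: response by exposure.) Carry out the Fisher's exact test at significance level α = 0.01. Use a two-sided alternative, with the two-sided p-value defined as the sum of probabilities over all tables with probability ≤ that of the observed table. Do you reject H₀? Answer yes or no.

reject H₀: no

Margins: r₁=18, r₂=12, c₁=16, c₂=14, n=30
p_obs = C(18,12)·C(12,4)/C(30,16); sum pmf over tables with pmf ≤ p_obs
p-value (two-sided) = 0.13491
At α=0.01: p ≥ α → fail to reject H₀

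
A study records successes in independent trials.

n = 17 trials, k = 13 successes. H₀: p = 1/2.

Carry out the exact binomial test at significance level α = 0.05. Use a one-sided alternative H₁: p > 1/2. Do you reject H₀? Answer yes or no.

reject H₀: yes

Exact binomial: n=17, k=13, p₀=1/2=0.5000
P(X≥13) from Σ C(n,i)·p₀^i·(1−p₀)^(n−i)
p-value (one-sided, H₁ greater) = 0.02452
At α=0.05: p < α → reject H₀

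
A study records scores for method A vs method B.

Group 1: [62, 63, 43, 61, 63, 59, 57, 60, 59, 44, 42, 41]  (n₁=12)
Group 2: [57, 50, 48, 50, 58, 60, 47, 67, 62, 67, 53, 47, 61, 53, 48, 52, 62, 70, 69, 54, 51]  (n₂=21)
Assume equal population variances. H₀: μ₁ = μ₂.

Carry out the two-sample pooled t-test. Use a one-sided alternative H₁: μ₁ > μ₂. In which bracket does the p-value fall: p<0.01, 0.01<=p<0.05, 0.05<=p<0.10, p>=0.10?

p-value bracket: p>=0.10

x̄₁=54.500, s₁=9.050, n₁=12
x̄₂=56.476, s₂=7.567, n₂=21
s_p² = [11·9.050² + 20·7.567²]/31 = 66.0077
SE = √(s_p²·(1/12+1/21)) = 2.9400
t = (54.500−56.476)/2.9400 = -0.6722
df = 31
p-value (one-sided, H₁ greater) = 0.74677
→ bracket: p>=0.10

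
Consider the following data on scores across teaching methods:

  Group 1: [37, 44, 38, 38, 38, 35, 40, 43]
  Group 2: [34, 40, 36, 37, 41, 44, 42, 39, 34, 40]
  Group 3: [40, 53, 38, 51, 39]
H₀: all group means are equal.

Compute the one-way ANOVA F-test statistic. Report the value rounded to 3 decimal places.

Group means [39.12, 38.70, 44.20], grand mean 40.043
SSB = Σnᵢ(x̄ᵢ−x̄)² = 111.182; SSW = ΣΣ(x−x̄ᵢ)² = 373.775
MSB = 111.182/2 = 55.5908; MSW = 373.775/20 = 18.6888
F = MSB/MSW = 2.9746
df = (2, 20)

test statistic = 2.975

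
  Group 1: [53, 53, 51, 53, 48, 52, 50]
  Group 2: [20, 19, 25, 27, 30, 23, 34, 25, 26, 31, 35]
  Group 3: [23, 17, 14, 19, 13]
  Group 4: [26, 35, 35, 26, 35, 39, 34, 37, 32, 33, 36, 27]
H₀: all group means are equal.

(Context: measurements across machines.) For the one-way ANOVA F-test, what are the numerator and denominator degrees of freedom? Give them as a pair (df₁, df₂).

k = 4 groups, N = 35 total
df = (k−1, N−k) = (4−1, 35−4) = (3, 31)

degrees of freedom = [3, 31]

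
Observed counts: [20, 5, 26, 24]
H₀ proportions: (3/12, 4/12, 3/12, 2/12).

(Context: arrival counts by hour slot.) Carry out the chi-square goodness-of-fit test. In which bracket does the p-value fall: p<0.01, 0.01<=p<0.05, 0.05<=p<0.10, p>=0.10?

n = 75; E_i = n·p_i = [18.75, 25.00, 18.75, 12.50]
χ² = (20−18.75)²/18.75 + (5−25.00)²/25.00 + (26−18.75)²/18.75 + (24−12.50)²/12.50 = 29.4667
df = 3
p-value (upper-tail) = 0.00000
→ bracket: p<0.01

p-value bracket: p<0.01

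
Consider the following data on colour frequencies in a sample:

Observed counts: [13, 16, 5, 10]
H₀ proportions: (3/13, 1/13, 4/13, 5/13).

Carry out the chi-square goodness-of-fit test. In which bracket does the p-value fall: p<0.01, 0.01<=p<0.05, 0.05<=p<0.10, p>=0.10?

n = 44; E_i = n·p_i = [10.15, 3.38, 13.54, 16.92]
χ² = (13−10.15)²/10.15 + (16−3.38)²/3.38 + (5−13.54)²/13.54 + (10−16.92)²/16.92 = 56.0360
df = 3
p-value (upper-tail) = 0.00000
→ bracket: p<0.01

p-value bracket: p<0.01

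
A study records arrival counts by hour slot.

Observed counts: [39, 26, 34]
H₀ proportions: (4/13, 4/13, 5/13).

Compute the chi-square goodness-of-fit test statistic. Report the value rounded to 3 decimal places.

n = 99; E_i = n·p_i = [30.46, 30.46, 38.08]
χ² = (39−30.46)²/30.46 + (26−30.46)²/30.46 + (34−38.08)²/38.08 = 3.4833
df = 2

test statistic = 3.483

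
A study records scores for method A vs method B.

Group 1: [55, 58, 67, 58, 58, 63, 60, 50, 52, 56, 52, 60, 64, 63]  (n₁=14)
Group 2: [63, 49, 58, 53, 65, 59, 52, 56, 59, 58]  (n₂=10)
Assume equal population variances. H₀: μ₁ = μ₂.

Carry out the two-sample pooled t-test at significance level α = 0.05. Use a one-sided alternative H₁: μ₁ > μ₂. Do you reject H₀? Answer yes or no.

reject H₀: no

x̄₁=58.286, s₁=4.983, n₁=14
x̄₂=57.200, s₂=4.894, n₂=10
s_p² = [13·4.983² + 9·4.894²]/22 = 24.4753
SE = √(s_p²·(1/14+1/10)) = 2.0484
t = (58.286−57.200)/2.0484 = 0.5300
df = 22
p-value (one-sided, H₁ greater) = 0.30070
At α=0.05: p ≥ α → fail to reject H₀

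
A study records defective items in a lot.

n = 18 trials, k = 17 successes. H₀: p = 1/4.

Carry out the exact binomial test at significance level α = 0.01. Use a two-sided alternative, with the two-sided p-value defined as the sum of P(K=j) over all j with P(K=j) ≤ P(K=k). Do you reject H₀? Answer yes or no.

Exact binomial: n=18, k=17, p₀=1/4=0.2500
P(X=j) = C(n,j)·p₀^j·(1−p₀)^(n−j); p = Σ P(X=j) over j with P(X=j) ≤ P(X=17)
p-value (two-sided) = 0.00000
At α=0.01: p < α → reject H₀

reject H₀: yes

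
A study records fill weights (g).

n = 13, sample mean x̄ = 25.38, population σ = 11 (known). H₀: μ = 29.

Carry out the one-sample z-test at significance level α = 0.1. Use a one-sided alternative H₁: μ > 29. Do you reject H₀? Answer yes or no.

SE = σ/√n = 11/√13 = 3.0509
z = (x̄−μ₀)/SE = (25.38−29)/3.0509 = -1.1866
p-value (one-sided, H₁ greater) = 0.88230
At α=0.1: p ≥ α → fail to reject H₀

reject H₀: no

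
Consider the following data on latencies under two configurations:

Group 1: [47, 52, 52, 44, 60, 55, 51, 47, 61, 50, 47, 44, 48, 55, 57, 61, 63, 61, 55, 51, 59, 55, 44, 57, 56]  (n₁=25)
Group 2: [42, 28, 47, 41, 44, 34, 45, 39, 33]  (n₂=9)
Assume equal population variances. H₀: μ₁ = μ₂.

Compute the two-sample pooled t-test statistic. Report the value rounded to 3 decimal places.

test statistic = 6.041

x̄₁=53.280, s₁=5.870, n₁=25
x̄₂=39.222, s₂=6.320, n₂=9
s_p² = [24·5.870² + 8·6.320²]/32 = 35.8311
SE = √(s_p²·(1/25+1/9)) = 2.3269
t = (53.280−39.222)/2.3269 = 6.0414
df = 32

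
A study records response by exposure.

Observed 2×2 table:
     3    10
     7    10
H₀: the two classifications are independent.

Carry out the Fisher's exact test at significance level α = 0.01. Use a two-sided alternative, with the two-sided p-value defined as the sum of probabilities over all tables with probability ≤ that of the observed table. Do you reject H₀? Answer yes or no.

Margins: r₁=13, r₂=17, c₁=10, c₂=20, n=30
p_obs = C(13,3)·C(17,7)/C(30,10); sum pmf over tables with pmf ≤ p_obs
p-value (two-sided) = 0.44041
At α=0.01: p ≥ α → fail to reject H₀

reject H₀: no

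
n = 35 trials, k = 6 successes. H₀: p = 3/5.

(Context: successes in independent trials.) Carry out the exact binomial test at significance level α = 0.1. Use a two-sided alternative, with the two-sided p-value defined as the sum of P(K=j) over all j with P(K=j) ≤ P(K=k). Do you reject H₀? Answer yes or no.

reject H₀: yes

Exact binomial: n=35, k=6, p₀=3/5=0.6000
P(X=j) = C(n,j)·p₀^j·(1−p₀)^(n−j); p = Σ P(X=j) over j with P(X=j) ≤ P(X=6)
p-value (two-sided) = 0.00000
At α=0.1: p < α → reject H₀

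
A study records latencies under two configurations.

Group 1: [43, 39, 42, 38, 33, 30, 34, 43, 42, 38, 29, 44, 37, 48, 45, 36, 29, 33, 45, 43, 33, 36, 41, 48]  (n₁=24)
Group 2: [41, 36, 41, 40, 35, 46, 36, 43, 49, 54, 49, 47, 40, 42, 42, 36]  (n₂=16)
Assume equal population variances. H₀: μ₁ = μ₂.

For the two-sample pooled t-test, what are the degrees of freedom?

df = n₁ + n₂ − 2 = 24 + 16 − 2 = 38

degrees of freedom = 38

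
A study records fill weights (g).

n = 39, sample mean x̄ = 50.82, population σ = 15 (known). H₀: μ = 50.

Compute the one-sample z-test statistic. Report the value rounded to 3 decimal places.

test statistic = 0.341

SE = σ/√n = 15/√39 = 2.4019
z = (x̄−μ₀)/SE = (50.82−50)/2.4019 = 0.3414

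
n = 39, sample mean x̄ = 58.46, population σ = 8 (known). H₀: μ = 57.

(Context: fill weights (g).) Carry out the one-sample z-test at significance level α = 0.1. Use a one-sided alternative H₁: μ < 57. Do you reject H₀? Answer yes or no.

SE = σ/√n = 8/√39 = 1.2810
z = (x̄−μ₀)/SE = (58.46−57)/1.2810 = 1.1397
p-value (one-sided, H₁ less) = 0.87280
At α=0.1: p ≥ α → fail to reject H₀

reject H₀: no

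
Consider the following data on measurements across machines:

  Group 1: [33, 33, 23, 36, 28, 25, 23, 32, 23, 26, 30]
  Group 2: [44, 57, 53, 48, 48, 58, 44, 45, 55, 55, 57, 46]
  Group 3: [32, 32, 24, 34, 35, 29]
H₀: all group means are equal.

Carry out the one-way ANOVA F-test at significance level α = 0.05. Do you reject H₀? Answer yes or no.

Group means [28.36, 50.83, 31.00], grand mean 38.207
SSB = Σnᵢ(x̄ᵢ−x̄)² = 3290.546; SSW = ΣΣ(x−x̄ᵢ)² = 634.212
MSB = 3290.546/2 = 1645.2732; MSW = 634.212/26 = 24.3928
F = MSB/MSW = 67.4492
df = (2, 26)
p-value (upper-tail) = 0.00000
At α=0.05: p < α → reject H₀

reject H₀: yes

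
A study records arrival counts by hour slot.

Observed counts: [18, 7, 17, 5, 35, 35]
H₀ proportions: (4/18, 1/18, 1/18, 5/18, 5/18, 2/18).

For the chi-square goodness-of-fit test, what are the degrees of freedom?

degrees of freedom = 5

df = k − 1 = 6 − 1 = 5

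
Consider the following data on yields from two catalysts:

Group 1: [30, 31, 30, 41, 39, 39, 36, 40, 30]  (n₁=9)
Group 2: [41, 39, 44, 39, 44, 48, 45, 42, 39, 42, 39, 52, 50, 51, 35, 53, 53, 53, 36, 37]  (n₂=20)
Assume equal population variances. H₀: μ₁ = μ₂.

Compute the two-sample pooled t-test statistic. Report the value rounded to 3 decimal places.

x̄₁=35.111, s₁=4.807, n₁=9
x̄₂=44.100, s₂=6.155, n₂=20
s_p² = [8·4.807² + 19·6.155²]/27 = 33.5070
SE = √(s_p²·(1/9+1/20)) = 2.3234
t = (35.111−44.100)/2.3234 = -3.8688
df = 27

test statistic = -3.869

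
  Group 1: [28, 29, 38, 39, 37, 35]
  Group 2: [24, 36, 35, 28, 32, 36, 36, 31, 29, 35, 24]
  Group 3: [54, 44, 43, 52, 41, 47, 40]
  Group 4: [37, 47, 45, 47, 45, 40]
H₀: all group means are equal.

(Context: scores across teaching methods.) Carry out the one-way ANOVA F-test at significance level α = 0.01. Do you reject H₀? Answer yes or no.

reject H₀: yes

Group means [34.33, 31.45, 45.86, 43.50], grand mean 37.800
SSB = Σnᵢ(x̄ᵢ−x̄)² = 1164.382; SSW = ΣΣ(x−x̄ᵢ)² = 586.418
MSB = 1164.382/3 = 388.1274; MSW = 586.418/26 = 22.5545
F = MSB/MSW = 17.2084
df = (3, 26)
p-value (upper-tail) = 0.00000
At α=0.01: p < α → reject H₀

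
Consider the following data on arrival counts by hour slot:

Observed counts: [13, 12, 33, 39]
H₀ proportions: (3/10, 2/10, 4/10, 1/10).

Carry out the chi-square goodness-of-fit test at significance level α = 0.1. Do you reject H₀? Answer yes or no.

n = 97; E_i = n·p_i = [29.10, 19.40, 38.80, 9.70]
χ² = (13−29.10)²/29.10 + (12−19.40)²/19.40 + (33−38.80)²/38.80 + (39−9.70)²/9.70 = 101.1014
df = 3
p-value (upper-tail) = 0.00000
At α=0.1: p < α → reject H₀

reject H₀: yes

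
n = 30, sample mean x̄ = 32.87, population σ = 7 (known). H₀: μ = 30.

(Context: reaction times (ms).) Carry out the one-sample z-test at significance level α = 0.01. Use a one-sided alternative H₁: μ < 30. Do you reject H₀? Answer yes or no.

SE = σ/√n = 7/√30 = 1.2780
z = (x̄−μ₀)/SE = (32.87−30)/1.2780 = 2.2457
p-value (one-sided, H₁ less) = 0.98764
At α=0.01: p ≥ α → fail to reject H₀

reject H₀: no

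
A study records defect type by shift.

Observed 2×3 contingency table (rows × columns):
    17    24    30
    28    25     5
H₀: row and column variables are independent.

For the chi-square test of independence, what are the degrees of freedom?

df = (r−1)(c−1) = (2−1)·(3−1) = 2

degrees of freedom = 2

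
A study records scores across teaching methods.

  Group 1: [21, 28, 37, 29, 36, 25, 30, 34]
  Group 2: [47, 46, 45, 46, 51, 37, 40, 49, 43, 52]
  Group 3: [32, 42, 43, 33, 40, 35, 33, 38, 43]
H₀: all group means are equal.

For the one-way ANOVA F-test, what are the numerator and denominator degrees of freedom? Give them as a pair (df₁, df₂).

k = 3 groups, N = 27 total
df = (k−1, N−k) = (3−1, 27−3) = (2, 24)

degrees of freedom = [2, 24]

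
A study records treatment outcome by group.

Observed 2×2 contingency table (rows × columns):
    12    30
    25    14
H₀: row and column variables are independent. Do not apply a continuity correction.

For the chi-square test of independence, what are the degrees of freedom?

df = (r−1)(c−1) = (2−1)·(2−1) = 1

degrees of freedom = 1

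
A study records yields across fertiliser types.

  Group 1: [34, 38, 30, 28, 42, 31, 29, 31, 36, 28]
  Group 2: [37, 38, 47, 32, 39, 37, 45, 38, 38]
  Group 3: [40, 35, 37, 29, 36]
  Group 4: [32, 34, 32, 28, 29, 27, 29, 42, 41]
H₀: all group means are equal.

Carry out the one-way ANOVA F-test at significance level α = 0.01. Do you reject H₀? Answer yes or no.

Group means [32.70, 39.00, 35.40, 32.67], grand mean 34.818
SSB = Σnᵢ(x̄ᵢ−x̄)² = 245.609; SSW = ΣΣ(x−x̄ᵢ)² = 663.300
MSB = 245.609/3 = 81.8697; MSW = 663.300/29 = 22.8724
F = MSB/MSW = 3.5794
df = (3, 29)
p-value (upper-tail) = 0.02571
At α=0.01: p ≥ α → fail to reject H₀

reject H₀: no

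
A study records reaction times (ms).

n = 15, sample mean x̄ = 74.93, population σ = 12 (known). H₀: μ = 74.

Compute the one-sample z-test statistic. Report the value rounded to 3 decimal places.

test statistic = 0.300

SE = σ/√n = 12/√15 = 3.0984
z = (x̄−μ₀)/SE = (74.93−74)/3.0984 = 0.3002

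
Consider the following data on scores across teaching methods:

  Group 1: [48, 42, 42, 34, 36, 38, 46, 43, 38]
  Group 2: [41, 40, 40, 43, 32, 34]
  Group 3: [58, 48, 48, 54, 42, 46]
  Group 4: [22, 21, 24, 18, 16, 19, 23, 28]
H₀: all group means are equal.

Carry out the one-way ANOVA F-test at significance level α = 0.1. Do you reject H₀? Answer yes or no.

Group means [40.78, 38.33, 49.33, 21.38], grand mean 36.690
SSB = Σnᵢ(x̄ᵢ−x̄)² = 3002.110; SSW = ΣΣ(x−x̄ᵢ)² = 530.097
MSB = 3002.110/3 = 1000.7032; MSW = 530.097/25 = 21.2039
F = MSB/MSW = 47.1943
df = (3, 25)
p-value (upper-tail) = 0.00000
At α=0.1: p < α → reject H₀

reject H₀: yes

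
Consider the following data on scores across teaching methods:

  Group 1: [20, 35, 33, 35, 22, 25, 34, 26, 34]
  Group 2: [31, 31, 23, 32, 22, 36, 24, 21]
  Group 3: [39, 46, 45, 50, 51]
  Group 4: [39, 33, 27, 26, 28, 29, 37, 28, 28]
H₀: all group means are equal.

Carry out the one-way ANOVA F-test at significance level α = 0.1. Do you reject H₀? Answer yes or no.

reject H₀: yes

Group means [29.33, 27.50, 46.20, 30.56], grand mean 31.935
SSB = Σnᵢ(x̄ᵢ−x̄)² = 1252.849; SSW = ΣΣ(x−x̄ᵢ)² = 779.022
MSB = 1252.849/3 = 417.6162; MSW = 779.022/27 = 28.8527
F = MSB/MSW = 14.4741
df = (3, 27)
p-value (upper-tail) = 0.00001
At α=0.1: p < α → reject H₀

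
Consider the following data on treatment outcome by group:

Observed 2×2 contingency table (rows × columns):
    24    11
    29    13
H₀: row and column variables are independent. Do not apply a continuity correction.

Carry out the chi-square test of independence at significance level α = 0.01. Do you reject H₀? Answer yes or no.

Row totals [35, 42], col totals [53, 24], n=77
χ² = (24−24.09)²/24.09 + (11−10.91)²/10.91 + (29−28.91)²/28.91 + (13−13.09)²/13.09 = 0.0020
df = 1
p-value (upper-tail) = 0.96417
At α=0.01: p ≥ α → fail to reject H₀

reject H₀: no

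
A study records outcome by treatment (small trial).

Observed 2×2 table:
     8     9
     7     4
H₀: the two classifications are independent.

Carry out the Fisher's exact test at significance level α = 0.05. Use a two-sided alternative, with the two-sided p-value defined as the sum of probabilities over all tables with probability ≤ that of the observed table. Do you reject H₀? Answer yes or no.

reject H₀: no

Margins: r₁=17, r₂=11, c₁=15, c₂=13, n=28
p_obs = C(17,8)·C(11,7)/C(28,15); sum pmf over tables with pmf ≤ p_obs
p-value (two-sided) = 0.46007
At α=0.05: p ≥ α → fail to reject H₀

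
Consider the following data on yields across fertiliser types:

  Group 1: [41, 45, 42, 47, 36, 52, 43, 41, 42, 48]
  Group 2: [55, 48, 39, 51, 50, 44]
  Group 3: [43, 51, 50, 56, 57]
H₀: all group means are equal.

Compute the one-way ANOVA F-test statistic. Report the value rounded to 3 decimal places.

test statistic = 4.036

Group means [43.70, 47.83, 51.40], grand mean 46.714
SSB = Σnᵢ(x̄ᵢ−x̄)² = 208.152; SSW = ΣΣ(x−x̄ᵢ)² = 464.133
MSB = 208.152/2 = 104.0762; MSW = 464.133/18 = 25.7852
F = MSB/MSW = 4.0363
df = (2, 18)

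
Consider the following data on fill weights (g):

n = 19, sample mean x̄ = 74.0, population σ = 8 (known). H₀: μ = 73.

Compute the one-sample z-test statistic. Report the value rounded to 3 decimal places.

test statistic = 0.545

SE = σ/√n = 8/√19 = 1.8353
z = (x̄−μ₀)/SE = (74.0−73)/1.8353 = 0.5449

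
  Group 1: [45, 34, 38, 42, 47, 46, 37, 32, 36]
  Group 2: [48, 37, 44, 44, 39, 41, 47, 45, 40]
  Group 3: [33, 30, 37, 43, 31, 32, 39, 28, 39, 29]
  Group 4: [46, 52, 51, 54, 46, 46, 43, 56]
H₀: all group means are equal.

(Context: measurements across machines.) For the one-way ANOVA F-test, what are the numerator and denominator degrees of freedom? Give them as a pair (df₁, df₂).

degrees of freedom = [3, 32]

k = 4 groups, N = 36 total
df = (k−1, N−k) = (4−1, 36−4) = (3, 32)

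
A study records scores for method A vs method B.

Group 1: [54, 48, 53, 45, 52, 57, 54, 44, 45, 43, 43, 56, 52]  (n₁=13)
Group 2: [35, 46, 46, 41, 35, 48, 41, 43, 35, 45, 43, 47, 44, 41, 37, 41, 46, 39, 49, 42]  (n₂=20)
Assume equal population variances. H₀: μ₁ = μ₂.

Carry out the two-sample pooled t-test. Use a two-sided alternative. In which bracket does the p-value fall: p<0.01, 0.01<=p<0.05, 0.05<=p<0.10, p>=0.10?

p-value bracket: p<0.01

x̄₁=49.692, s₁=5.170, n₁=13
x̄₂=42.200, s₂=4.336, n₂=20
s_p² = [12·5.170² + 19·4.336²]/31 = 21.8700
SE = √(s_p²·(1/13+1/20)) = 1.6661
t = (49.692−42.200)/1.6661 = 4.4970
df = 31
p-value (two-sided) = 0.00009
→ bracket: p<0.01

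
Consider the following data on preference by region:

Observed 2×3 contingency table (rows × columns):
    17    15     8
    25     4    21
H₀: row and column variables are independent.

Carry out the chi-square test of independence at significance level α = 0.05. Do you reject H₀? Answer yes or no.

reject H₀: yes

Row totals [40, 50], col totals [42, 19, 29], n=90
χ² = (17−18.67)²/18.67 + (15−8.44)²/8.44 + (8−12.89)²/12.89 + (25−23.33)²/23.33 + (4−10.56)²/10.56 + (21−16.11)²/16.11 = 12.7663
df = 2
p-value (upper-tail) = 0.00169
At α=0.05: p < α → reject H₀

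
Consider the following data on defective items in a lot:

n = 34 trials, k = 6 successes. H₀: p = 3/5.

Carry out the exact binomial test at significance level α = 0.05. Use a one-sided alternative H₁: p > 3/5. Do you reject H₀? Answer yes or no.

reject H₀: no

Exact binomial: n=34, k=6, p₀=3/5=0.6000
P(X≥6) from Σ C(n,i)·p₀^i·(1−p₀)^(n−i)
p-value (one-sided, H₁ greater) = 1.00000
At α=0.05: p ≥ α → fail to reject H₀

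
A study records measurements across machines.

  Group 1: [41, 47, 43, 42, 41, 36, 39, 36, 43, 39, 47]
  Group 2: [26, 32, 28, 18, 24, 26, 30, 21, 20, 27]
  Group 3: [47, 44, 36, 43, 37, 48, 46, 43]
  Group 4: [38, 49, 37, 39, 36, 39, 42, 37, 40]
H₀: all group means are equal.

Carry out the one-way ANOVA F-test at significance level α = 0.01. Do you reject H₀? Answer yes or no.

reject H₀: yes

Group means [41.27, 25.20, 43.00, 39.67], grand mean 37.026
SSB = Σnᵢ(x̄ᵢ−x̄)² = 1945.192; SSW = ΣΣ(x−x̄ᵢ)² = 577.782
MSB = 1945.192/3 = 648.3973; MSW = 577.782/34 = 16.9936
F = MSB/MSW = 38.1554
df = (3, 34)
p-value (upper-tail) = 0.00000
At α=0.01: p < α → reject H₀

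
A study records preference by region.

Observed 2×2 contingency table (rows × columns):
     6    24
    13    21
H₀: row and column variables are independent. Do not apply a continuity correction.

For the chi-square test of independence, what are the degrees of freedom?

degrees of freedom = 1

df = (r−1)(c−1) = (2−1)·(2−1) = 1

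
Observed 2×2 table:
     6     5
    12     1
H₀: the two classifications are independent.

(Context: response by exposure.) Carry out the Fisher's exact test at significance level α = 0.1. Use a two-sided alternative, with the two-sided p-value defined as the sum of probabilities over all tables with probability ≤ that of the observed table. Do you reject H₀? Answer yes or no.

reject H₀: yes

Margins: r₁=11, r₂=13, c₁=18, c₂=6, n=24
p_obs = C(11,6)·C(13,12)/C(24,18); sum pmf over tables with pmf ≤ p_obs
p-value (two-sided) = 0.06080
At α=0.1: p < α → reject H₀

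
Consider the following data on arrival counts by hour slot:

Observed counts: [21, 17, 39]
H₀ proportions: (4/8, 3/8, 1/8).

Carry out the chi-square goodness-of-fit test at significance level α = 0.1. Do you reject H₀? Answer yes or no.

n = 77; E_i = n·p_i = [38.50, 28.88, 9.62]
χ² = (21−38.50)²/38.50 + (17−28.88)²/28.88 + (39−9.62)²/9.62 = 102.4892
df = 2
p-value (upper-tail) = 0.00000
At α=0.1: p < α → reject H₀

reject H₀: yes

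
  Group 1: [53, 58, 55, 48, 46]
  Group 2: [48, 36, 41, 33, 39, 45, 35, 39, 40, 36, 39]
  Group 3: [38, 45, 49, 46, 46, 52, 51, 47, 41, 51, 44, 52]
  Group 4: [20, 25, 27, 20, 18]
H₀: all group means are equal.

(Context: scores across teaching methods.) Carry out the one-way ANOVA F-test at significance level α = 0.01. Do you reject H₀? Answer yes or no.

reject H₀: yes

Group means [52.00, 39.18, 46.83, 22.00], grand mean 41.303
SSB = Σnᵢ(x̄ᵢ−x̄)² = 2851.667; SSW = ΣΣ(x−x̄ᵢ)² = 565.303
MSB = 2851.667/3 = 950.5556; MSW = 565.303/29 = 19.4932
F = MSB/MSW = 48.7634
df = (3, 29)
p-value (upper-tail) = 0.00000
At α=0.01: p < α → reject H₀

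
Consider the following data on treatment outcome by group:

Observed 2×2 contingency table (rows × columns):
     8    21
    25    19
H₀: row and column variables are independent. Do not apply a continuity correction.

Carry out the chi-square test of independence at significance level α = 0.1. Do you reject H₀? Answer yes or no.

Row totals [29, 44], col totals [33, 40], n=73
χ² = (8−13.11)²/13.11 + (21−15.89)²/15.89 + (25−19.89)²/19.89 + (19−24.11)²/24.11 = 6.0300
df = 1
p-value (upper-tail) = 0.01406
At α=0.1: p < α → reject H₀

reject H₀: yes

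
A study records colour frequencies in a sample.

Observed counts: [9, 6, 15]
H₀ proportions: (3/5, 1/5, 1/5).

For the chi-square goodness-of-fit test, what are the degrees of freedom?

df = k − 1 = 3 − 1 = 2

degrees of freedom = 2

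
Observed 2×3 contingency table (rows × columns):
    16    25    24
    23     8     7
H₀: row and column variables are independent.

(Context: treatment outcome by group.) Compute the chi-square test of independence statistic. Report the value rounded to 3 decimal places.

Row totals [65, 38], col totals [39, 33, 31], n=103
χ² = (16−24.61)²/24.61 + (25−20.83)²/20.83 + (24−19.56)²/19.56 + (23−14.39)²/14.39 + (8−12.17)²/12.17 + (7−11.44)²/11.44 = 13.1634
df = 2

test statistic = 13.163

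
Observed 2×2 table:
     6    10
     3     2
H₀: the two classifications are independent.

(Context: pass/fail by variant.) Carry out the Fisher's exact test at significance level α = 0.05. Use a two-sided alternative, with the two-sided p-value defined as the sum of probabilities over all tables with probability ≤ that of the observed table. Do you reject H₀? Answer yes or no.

reject H₀: no

Margins: r₁=16, r₂=5, c₁=9, c₂=12, n=21
p_obs = C(16,6)·C(5,3)/C(21,9); sum pmf over tables with pmf ≤ p_obs
p-value (two-sided) = 0.61079
At α=0.05: p ≥ α → fail to reject H₀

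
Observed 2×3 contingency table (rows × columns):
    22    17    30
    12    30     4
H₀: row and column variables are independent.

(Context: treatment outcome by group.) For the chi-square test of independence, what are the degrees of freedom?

degrees of freedom = 2

df = (r−1)(c−1) = (2−1)·(3−1) = 2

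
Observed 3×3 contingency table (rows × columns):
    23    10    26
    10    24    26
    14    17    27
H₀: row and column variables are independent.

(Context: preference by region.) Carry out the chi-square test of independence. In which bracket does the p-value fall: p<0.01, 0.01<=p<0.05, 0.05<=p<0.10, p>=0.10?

Row totals [59, 60, 58], col totals [47, 51, 79], n=177
χ² = (23−15.67)²/15.67 + (10−17.00)²/17.00 + (26−26.33)²/26.33 + (10−15.93)²/15.93 + (24−17.29)²/17.29 + (26−26.78)²/26.78 + (14−15.40)²/15.40 + (17−16.71)²/16.71 + (27−25.89)²/25.89 = 11.3368
df = 4
p-value (upper-tail) = 0.02303
→ bracket: 0.01<=p<0.05

p-value bracket: 0.01<=p<0.05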